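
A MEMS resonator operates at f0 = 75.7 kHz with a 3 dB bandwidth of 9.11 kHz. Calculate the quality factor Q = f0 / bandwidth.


Step 1: Q = f0 / bandwidth
Step 2: Q = 75.7 / 9.11
Q = 8.3


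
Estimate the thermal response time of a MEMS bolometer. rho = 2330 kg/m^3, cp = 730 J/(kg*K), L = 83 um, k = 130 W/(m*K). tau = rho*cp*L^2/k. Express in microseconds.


Step 1: Convert L to m: L = 83e-6 m
Step 2: L^2 = (83e-6)^2 = 6.889e-09 m^2
Step 3: tau = 2330 * 730 * 6.889e-09 / 130 = 9.013462e-05 s
Step 4: Convert to microseconds (multiply by 1e6).
tau = 90.135 us


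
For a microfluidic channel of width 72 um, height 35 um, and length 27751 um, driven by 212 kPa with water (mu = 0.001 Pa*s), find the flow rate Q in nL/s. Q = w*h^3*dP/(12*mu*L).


Step 1: Convert all dimensions to SI (meters).
w = 72e-6 m, h = 35e-6 m, L = 27751e-6 m, dP = 212e3 Pa
Step 2: Q = w * h^3 * dP / (12 * mu * L)
Q = 72e-6 * (35e-6)^3 * 212e3 / (12 * 0.001 * 27751e-6) = 1.96522648e-09 m^3/s
Step 3: Convert Q from m^3/s to nL/s (1 m^3 = 1e12 nL, so multiply by 1e12).
Q = 1965.226 nL/s


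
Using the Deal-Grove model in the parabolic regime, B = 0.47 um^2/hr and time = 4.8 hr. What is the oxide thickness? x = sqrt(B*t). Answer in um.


Step 1: Compute B*t = 0.47 * 4.8 = 2.256
Step 2: x = sqrt(2.256)
x = 1.502 um


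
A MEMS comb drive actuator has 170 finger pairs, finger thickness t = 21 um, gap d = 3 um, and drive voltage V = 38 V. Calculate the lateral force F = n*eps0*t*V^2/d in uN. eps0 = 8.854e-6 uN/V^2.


Step 1: Parameters: n=170, eps0=8.854e-6 uN/V^2, t=21 um, V=38 V, d=3 um
Step 2: V^2 = 1444
Step 3: F = 170 * 8.854e-6 * 21 * 1444 / 3
F = 15.214 uN


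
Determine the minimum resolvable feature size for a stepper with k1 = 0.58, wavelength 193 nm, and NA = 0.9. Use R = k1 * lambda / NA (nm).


Step 1: Identify values: k1 = 0.58, lambda = 193 nm, NA = 0.9
Step 2: R = k1 * lambda / NA
R = 0.58 * 193 / 0.9
R = 124.4 nm


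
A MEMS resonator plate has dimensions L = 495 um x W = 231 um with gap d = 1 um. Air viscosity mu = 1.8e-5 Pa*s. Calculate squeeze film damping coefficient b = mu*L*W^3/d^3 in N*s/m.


Step 1: Convert to SI.
L = 495e-6 m, W = 231e-6 m, d = 1e-6 m
Step 2: W^3 = (231e-6)^3 = 1.23e-11 m^3
Step 3: d^3 = (1e-6)^3 = 1.00e-18 m^3
Step 4: b = 1.8e-5 * 495e-6 * 1.23e-11 / 1.00e-18
b = 1.10e-01 N*s/m


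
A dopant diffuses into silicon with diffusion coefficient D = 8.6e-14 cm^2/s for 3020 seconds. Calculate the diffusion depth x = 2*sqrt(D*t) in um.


Step 1: Compute D*t = 8.6e-14 * 3020 = 2.5972e-10 cm^2
Step 2: sqrt(D*t) = 1.6116e-05 cm
Step 3: x = 2 * 1.6116e-05 cm = 3.2232e-05 cm
Step 4: Convert to um (1 cm = 1e4 um): x = 0.322 um


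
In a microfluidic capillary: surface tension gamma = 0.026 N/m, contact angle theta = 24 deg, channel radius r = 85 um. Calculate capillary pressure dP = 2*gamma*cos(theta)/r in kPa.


Step 1: cos(24 deg) = 0.9135
Step 2: Convert r to m: r = 85e-6 m
Step 3: dP = 2 * 0.026 * 0.9135 / 85e-6 = 558.8 Pa
Step 4: Convert Pa to kPa (divide by 1000).
dP = 0.56 kPa


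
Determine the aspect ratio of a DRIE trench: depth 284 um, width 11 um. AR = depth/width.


Step 1: AR = depth / width
Step 2: AR = 284 / 11
AR = 25.8


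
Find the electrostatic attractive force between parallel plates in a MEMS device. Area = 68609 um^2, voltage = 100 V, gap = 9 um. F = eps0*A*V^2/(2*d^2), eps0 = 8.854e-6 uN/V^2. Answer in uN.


Step 1: Identify parameters.
eps0 = 8.854e-6 uN/V^2, A = 68609 um^2, V = 100 V, d = 9 um
Step 2: Compute V^2 = 100^2 = 10000
Step 3: Compute d^2 = 9^2 = 81
Step 4: F = 0.5 * 8.854e-6 * 68609 * 10000 / 81
F = 37.498 uN


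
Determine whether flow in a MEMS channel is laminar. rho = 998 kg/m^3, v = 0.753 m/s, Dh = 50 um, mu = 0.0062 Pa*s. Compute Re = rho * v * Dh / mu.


Step 1: Convert Dh to meters: Dh = 50e-6 m
Step 2: Re = rho * v * Dh / mu
Re = 998 * 0.753 * 50e-6 / 0.0062
Re = 6.06
Since Re = 6.06 is below ~2300, the flow is laminar.


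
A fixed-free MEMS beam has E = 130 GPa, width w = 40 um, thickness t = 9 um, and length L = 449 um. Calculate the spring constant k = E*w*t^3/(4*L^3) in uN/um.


Step 1: Convert E to consistent units (1 GPa = 1000 uN/um^2).
E = 130 GPa = 130000 uN/um^2
Step 2: Compute t^3 = 9^3 = 729
Step 3: Compute L^3 = 449^3 = 90518849
Step 4: k = 130000 * 40 * 729 / (4 * 90518849)
k = 10.4696 uN/um


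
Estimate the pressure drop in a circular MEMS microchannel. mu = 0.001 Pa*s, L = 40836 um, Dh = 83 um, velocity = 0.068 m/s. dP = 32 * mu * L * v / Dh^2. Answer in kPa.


Step 1: Convert to SI: L = 40836e-6 m, Dh = 83e-6 m
Step 2: dP = 32 * 0.001 * 40836e-6 * 0.068 / (83e-6)^2
Step 3: dP = 12898.70 Pa
Step 4: Convert to kPa: dP = 12.9 kPa


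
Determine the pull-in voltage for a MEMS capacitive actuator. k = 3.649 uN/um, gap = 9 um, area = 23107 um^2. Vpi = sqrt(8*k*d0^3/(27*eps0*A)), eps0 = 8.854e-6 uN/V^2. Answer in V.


Step 1: Compute numerator: 8 * k * d0^3 = 8 * 3.649 * 9^3 = 21280.968
Step 2: Compute denominator: 27 * eps0 * A = 27 * 8.854e-6 * 23107 = 5.523913
Step 3: Vpi = sqrt(21280.968 / 5.523913)
Vpi = 62.07 V


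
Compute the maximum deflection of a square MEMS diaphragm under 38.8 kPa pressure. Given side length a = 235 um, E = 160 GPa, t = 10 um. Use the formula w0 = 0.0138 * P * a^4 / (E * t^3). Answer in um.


Step 1: Convert pressure to compatible units (E is in GPa, so P in GPa).
P = 38.8 kPa = 38.8e-6 GPa
Step 2: Compute numerator: 0.0138 * P * a^4.
a^4 = 235^4 = 3049800625
numerator = 0.0138 * 38.8e-6 * 3049800625 = 1.633e+03
Step 3: Compute denominator: E * t^3 = 160 * 10^3 = 160000
Step 4: w0 = numerator / denominator = 1.633e+03 / 160000 = 0.0102 um


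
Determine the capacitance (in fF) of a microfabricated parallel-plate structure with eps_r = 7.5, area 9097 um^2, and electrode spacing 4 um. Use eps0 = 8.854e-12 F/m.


Step 1: Convert area to m^2: A = 9097e-12 m^2
Step 2: Convert gap to m: d = 4e-6 m
Step 3: C = eps0 * eps_r * A / d
C = 8.854e-12 * 7.5 * 9097e-12 / 4e-6
Step 4: Convert to fF (multiply by 1e15).
C = 151.02 fF


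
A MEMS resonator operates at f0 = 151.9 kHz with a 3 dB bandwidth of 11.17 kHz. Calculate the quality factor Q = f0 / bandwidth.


Step 1: Q = f0 / bandwidth
Step 2: Q = 151.9 / 11.17
Q = 13.6


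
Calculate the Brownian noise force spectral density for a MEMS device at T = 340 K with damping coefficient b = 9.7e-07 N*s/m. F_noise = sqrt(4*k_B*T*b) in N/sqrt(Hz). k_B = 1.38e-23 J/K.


Step 1: Compute 4 * k_B * T * b
= 4 * 1.38e-23 * 340 * 9.7e-07
= 1.8205e-26 N^2/Hz
Step 2: F_noise = sqrt(1.8205e-26)
F_noise = 1.35e-13 N/sqrt(Hz)


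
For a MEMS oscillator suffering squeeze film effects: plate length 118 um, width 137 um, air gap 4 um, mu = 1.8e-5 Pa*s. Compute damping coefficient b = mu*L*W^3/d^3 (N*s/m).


Step 1: Convert to SI.
L = 118e-6 m, W = 137e-6 m, d = 4e-6 m
Step 2: W^3 = (137e-6)^3 = 2.57e-12 m^3
Step 3: d^3 = (4e-6)^3 = 6.40e-17 m^3
Step 4: b = 1.8e-5 * 118e-6 * 2.57e-12 / 6.40e-17
b = 8.53e-05 N*s/m


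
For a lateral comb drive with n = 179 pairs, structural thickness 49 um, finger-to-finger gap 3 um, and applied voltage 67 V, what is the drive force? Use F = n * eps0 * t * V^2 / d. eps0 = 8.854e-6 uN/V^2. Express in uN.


Step 1: Parameters: n=179, eps0=8.854e-6 uN/V^2, t=49 um, V=67 V, d=3 um
Step 2: V^2 = 4489
Step 3: F = 179 * 8.854e-6 * 49 * 4489 / 3
F = 116.203 uN


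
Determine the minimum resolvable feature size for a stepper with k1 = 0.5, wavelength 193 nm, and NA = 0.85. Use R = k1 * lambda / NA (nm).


Step 1: Identify values: k1 = 0.5, lambda = 193 nm, NA = 0.85
Step 2: R = k1 * lambda / NA
R = 0.5 * 193 / 0.85
R = 113.5 nm


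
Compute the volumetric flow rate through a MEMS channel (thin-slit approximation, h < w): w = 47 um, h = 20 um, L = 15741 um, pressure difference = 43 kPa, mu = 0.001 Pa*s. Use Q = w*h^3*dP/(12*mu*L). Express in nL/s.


Step 1: Convert all dimensions to SI (meters).
w = 47e-6 m, h = 20e-6 m, L = 15741e-6 m, dP = 43e3 Pa
Step 2: Q = w * h^3 * dP / (12 * mu * L)
Q = 47e-6 * (20e-6)^3 * 43e3 / (12 * 0.001 * 15741e-6) = 8.559388e-11 m^3/s
Step 3: Convert Q from m^3/s to nL/s (1 m^3 = 1e12 nL, so multiply by 1e12).
Q = 85.594 nL/s


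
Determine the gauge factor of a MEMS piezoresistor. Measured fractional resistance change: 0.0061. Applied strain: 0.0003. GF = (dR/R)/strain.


Step 1: Identify values.
dR/R = 0.0061, strain = 0.0003
Step 2: GF = (dR/R) / strain = 0.0061 / 0.0003
GF = 20.3


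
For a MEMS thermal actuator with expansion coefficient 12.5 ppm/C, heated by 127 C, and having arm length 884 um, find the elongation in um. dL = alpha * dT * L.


Step 1: Convert CTE: alpha = 12.5 ppm/C = 12.5e-6 /C
Step 2: dL = 12.5e-6 * 127 * 884
dL = 1.4033 um


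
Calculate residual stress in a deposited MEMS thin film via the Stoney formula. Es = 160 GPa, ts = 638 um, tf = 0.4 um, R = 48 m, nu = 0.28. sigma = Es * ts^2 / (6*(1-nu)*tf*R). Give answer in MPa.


Step 1: Compute numerator: Es * ts^2 = 160 * 638^2 = 65127040 (GPa*um^2)
Step 2: Compute denominator (R in um): 6*(1-nu)*tf*R = 6*0.72*0.4*48e6 = 82944000.0 (um^2)
Step 3: sigma (GPa) = 65127040 / 82944000.0 = 7.85193e-01 GPa
Step 4: Convert to MPa (x1000): sigma = 785.2 MPa


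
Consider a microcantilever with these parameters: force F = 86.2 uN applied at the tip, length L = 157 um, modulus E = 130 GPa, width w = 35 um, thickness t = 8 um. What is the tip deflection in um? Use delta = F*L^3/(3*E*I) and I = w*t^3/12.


Step 1: Calculate the second moment of area.
I = w * t^3 / 12 = 35 * 8^3 / 12 = 1493.3333 um^4
Step 2: Convert E to consistent units (1 GPa = 1000 uN/um^2).
E = 130 GPa = 130000 uN/um^2
Step 3: Calculate tip deflection.
delta = F * L^3 / (3 * E * I)
delta = 86.2 * 157^3 / (3 * 130000 * 1493.3333)
delta = 0.5728 um


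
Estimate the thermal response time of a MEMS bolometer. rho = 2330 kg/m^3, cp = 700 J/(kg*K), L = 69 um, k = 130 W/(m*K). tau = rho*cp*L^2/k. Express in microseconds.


Step 1: Convert L to m: L = 69e-6 m
Step 2: L^2 = (69e-6)^2 = 4.761e-09 m^2
Step 3: tau = 2330 * 700 * 4.761e-09 / 130 = 5.973224e-05 s
Step 4: Convert to microseconds (multiply by 1e6).
tau = 59.732 us


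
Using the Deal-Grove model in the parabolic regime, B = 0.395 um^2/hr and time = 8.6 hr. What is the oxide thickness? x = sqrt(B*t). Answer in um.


Step 1: Compute B*t = 0.395 * 8.6 = 3.397
Step 2: x = sqrt(3.397)
x = 1.843 um


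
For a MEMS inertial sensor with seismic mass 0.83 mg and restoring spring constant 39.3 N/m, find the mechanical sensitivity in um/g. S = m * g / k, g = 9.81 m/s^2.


Step 1: Convert mass: m = 0.83 mg = 8.30e-07 kg
Step 2: S = m * g / k = 8.30e-07 * 9.81 / 39.3
Step 3: S = 2.07e-07 m/g
Step 4: Convert to um/g: S = 0.207 um/g


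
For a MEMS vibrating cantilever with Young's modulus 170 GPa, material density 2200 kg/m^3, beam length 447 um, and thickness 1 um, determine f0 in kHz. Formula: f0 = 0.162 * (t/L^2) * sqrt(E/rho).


Step 1: Convert units to SI.
t_SI = 1e-6 m, L_SI = 447e-6 m
Step 2: Calculate sqrt(E/rho).
sqrt(170e9 / 2200) = 8790.49 m/s
Step 3: Compute f0.
f0 = 0.162 * 1e-6 / (447e-6)^2 * 8790.49 = 7127.1 Hz = 7.13 kHz


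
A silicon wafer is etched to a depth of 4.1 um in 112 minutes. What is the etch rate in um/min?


Step 1: Etch rate = depth / time
Step 2: rate = 4.1 / 112
rate = 0.037 um/min


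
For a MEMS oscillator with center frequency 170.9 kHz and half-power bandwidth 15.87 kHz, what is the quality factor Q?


Step 1: Q = f0 / bandwidth
Step 2: Q = 170.9 / 15.87
Q = 10.8


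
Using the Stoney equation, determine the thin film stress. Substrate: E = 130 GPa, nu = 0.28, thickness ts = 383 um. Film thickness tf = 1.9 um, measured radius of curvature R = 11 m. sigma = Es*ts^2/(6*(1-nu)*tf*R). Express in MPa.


Step 1: Compute numerator: Es * ts^2 = 130 * 383^2 = 19069570 (GPa*um^2)
Step 2: Compute denominator (R in um): 6*(1-nu)*tf*R = 6*0.72*1.9*11e6 = 90288000.0 (um^2)
Step 3: sigma (GPa) = 19069570 / 90288000.0 = 2.11208e-01 GPa
Step 4: Convert to MPa (x1000): sigma = 211.2 MPa


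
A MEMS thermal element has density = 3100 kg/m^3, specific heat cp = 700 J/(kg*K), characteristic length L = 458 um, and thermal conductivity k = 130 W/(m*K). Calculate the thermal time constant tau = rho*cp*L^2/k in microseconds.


Step 1: Convert L to m: L = 458e-6 m
Step 2: L^2 = (458e-6)^2 = 2.09764e-07 m^2
Step 3: tau = 3100 * 700 * 2.09764e-07 / 130 = 3.50144523e-03 s
Step 4: Convert to microseconds (multiply by 1e6).
tau = 3501.445 us


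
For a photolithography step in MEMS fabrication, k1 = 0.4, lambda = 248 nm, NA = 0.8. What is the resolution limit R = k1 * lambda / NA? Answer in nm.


Step 1: Identify values: k1 = 0.4, lambda = 248 nm, NA = 0.8
Step 2: R = k1 * lambda / NA
R = 0.4 * 248 / 0.8
R = 124.0 nm


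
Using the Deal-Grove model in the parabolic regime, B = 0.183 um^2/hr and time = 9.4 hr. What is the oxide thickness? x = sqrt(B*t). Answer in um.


Step 1: Compute B*t = 0.183 * 9.4 = 1.7202
Step 2: x = sqrt(1.7202)
x = 1.312 um


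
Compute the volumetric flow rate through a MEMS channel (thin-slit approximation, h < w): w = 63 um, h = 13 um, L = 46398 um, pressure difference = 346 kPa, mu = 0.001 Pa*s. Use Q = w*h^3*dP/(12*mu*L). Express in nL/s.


Step 1: Convert all dimensions to SI (meters).
w = 63e-6 m, h = 13e-6 m, L = 46398e-6 m, dP = 346e3 Pa
Step 2: Q = w * h^3 * dP / (12 * mu * L)
Q = 63e-6 * (13e-6)^3 * 346e3 / (12 * 0.001 * 46398e-6) = 8.601342e-11 m^3/s
Step 3: Convert Q from m^3/s to nL/s (1 m^3 = 1e12 nL, so multiply by 1e12).
Q = 86.013 nL/s


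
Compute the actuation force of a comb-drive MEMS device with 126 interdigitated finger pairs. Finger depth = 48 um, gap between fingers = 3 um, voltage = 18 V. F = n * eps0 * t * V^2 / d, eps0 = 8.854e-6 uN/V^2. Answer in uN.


Step 1: Parameters: n=126, eps0=8.854e-6 uN/V^2, t=48 um, V=18 V, d=3 um
Step 2: V^2 = 324
Step 3: F = 126 * 8.854e-6 * 48 * 324 / 3
F = 5.783 uN


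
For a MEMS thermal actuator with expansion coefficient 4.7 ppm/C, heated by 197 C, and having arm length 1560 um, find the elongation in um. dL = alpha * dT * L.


Step 1: Convert CTE: alpha = 4.7 ppm/C = 4.7e-6 /C
Step 2: dL = 4.7e-6 * 197 * 1560
dL = 1.4444 um


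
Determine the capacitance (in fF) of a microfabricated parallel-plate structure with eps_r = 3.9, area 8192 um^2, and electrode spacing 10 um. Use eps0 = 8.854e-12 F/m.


Step 1: Convert area to m^2: A = 8192e-12 m^2
Step 2: Convert gap to m: d = 10e-6 m
Step 3: C = eps0 * eps_r * A / d
C = 8.854e-12 * 3.9 * 8192e-12 / 10e-6
Step 4: Convert to fF (multiply by 1e15).
C = 28.29 fF


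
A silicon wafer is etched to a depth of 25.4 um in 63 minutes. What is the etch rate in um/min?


Step 1: Etch rate = depth / time
Step 2: rate = 25.4 / 63
rate = 0.403 um/min


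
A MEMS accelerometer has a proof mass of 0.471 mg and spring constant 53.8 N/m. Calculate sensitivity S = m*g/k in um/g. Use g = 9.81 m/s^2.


Step 1: Convert mass: m = 0.471 mg = 4.71e-07 kg
Step 2: S = m * g / k = 4.71e-07 * 9.81 / 53.8
Step 3: S = 8.59e-08 m/g
Step 4: Convert to um/g: S = 0.086 um/g


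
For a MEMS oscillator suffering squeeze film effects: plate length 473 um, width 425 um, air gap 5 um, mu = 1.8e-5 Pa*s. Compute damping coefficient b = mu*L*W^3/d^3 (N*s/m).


Step 1: Convert to SI.
L = 473e-6 m, W = 425e-6 m, d = 5e-6 m
Step 2: W^3 = (425e-6)^3 = 7.68e-11 m^3
Step 3: d^3 = (5e-6)^3 = 1.25e-16 m^3
Step 4: b = 1.8e-5 * 473e-6 * 7.68e-11 / 1.25e-16
b = 5.23e-03 N*s/m


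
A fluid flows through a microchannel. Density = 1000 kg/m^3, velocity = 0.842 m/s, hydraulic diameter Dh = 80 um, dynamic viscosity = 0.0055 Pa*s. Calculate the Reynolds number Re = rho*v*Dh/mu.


Step 1: Convert Dh to meters: Dh = 80e-6 m
Step 2: Re = rho * v * Dh / mu
Re = 1000 * 0.842 * 80e-6 / 0.0055
Re = 12.247


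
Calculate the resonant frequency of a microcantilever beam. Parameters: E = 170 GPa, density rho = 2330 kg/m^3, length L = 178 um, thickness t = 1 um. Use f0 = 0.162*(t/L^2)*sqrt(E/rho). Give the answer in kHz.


Step 1: Convert units to SI.
t_SI = 1e-6 m, L_SI = 178e-6 m
Step 2: Calculate sqrt(E/rho).
sqrt(170e9 / 2330) = 8541.74 m/s
Step 3: Compute f0.
f0 = 0.162 * 1e-6 / (178e-6)^2 * 8541.74 = 43673.8 Hz = 43.67 kHz


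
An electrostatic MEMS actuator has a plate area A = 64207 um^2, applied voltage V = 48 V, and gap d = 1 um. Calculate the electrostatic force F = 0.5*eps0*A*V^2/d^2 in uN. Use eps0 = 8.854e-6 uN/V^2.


Step 1: Identify parameters.
eps0 = 8.854e-6 uN/V^2, A = 64207 um^2, V = 48 V, d = 1 um
Step 2: Compute V^2 = 48^2 = 2304
Step 3: Compute d^2 = 1^2 = 1
Step 4: F = 0.5 * 8.854e-6 * 64207 * 2304 / 1
F = 654.899 uN


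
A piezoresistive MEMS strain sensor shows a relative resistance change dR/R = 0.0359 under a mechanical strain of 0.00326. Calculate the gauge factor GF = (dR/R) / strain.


Step 1: Identify values.
dR/R = 0.0359, strain = 0.00326
Step 2: GF = (dR/R) / strain = 0.0359 / 0.00326
GF = 11.0


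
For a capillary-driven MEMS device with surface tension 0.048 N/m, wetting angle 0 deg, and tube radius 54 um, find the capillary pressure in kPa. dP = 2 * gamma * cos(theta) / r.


Step 1: cos(0 deg) = 1.0
Step 2: Convert r to m: r = 54e-6 m
Step 3: dP = 2 * 0.048 * 1.0 / 54e-6 = 1777.8 Pa
Step 4: Convert Pa to kPa (divide by 1000).
dP = 1.78 kPa


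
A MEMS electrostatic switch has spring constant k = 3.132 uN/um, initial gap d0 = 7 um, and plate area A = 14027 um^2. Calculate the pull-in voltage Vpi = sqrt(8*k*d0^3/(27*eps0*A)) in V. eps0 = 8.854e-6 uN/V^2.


Step 1: Compute numerator: 8 * k * d0^3 = 8 * 3.132 * 7^3 = 8594.208
Step 2: Compute denominator: 27 * eps0 * A = 27 * 8.854e-6 * 14027 = 3.353267
Step 3: Vpi = sqrt(8594.208 / 3.353267)
Vpi = 50.63 V


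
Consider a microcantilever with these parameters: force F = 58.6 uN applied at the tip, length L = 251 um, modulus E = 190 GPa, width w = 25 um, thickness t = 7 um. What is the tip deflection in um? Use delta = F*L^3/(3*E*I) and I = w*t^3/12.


Step 1: Calculate the second moment of area.
I = w * t^3 / 12 = 25 * 7^3 / 12 = 714.5833 um^4
Step 2: Convert E to consistent units (1 GPa = 1000 uN/um^2).
E = 190 GPa = 190000 uN/um^2
Step 3: Calculate tip deflection.
delta = F * L^3 / (3 * E * I)
delta = 58.6 * 251^3 / (3 * 190000 * 714.5833)
delta = 2.2751 um


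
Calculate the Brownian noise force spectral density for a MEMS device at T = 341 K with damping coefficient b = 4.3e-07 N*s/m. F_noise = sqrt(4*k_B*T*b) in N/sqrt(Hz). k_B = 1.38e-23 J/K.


Step 1: Compute 4 * k_B * T * b
= 4 * 1.38e-23 * 341 * 4.3e-07
= 8.0940e-27 N^2/Hz
Step 2: F_noise = sqrt(8.0940e-27)
F_noise = 9.00e-14 N/sqrt(Hz)


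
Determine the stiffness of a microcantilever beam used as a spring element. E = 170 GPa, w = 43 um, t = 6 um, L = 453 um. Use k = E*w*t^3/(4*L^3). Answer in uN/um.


Step 1: Convert E to consistent units (1 GPa = 1000 uN/um^2).
E = 170 GPa = 170000 uN/um^2
Step 2: Compute t^3 = 6^3 = 216
Step 3: Compute L^3 = 453^3 = 92959677
Step 4: k = 170000 * 43 * 216 / (4 * 92959677)
k = 4.2464 uN/um


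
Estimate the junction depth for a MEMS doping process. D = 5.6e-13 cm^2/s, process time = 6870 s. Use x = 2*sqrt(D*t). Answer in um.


Step 1: Compute D*t = 5.6e-13 * 6870 = 3.8472e-09 cm^2
Step 2: sqrt(D*t) = 6.20258e-05 cm
Step 3: x = 2 * 6.20258e-05 cm = 1.240516e-04 cm
Step 4: Convert to um (1 cm = 1e4 um): x = 1.241 um


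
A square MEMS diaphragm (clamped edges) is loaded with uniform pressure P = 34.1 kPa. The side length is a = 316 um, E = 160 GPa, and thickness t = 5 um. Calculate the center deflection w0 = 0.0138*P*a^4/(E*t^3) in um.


Step 1: Convert pressure to compatible units (E is in GPa, so P in GPa).
P = 34.1 kPa = 34.1e-6 GPa
Step 2: Compute numerator: 0.0138 * P * a^4.
a^4 = 316^4 = 9971220736
numerator = 0.0138 * 34.1e-6 * 9971220736 = 4.69226e+03
Step 3: Compute denominator: E * t^3 = 160 * 5^3 = 20000
Step 4: w0 = numerator / denominator = 4.69226e+03 / 20000 = 0.2346 um


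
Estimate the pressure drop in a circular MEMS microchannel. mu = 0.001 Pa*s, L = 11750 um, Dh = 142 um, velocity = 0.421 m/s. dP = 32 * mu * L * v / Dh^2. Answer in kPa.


Step 1: Convert to SI: L = 11750e-6 m, Dh = 142e-6 m
Step 2: dP = 32 * 0.001 * 11750e-6 * 0.421 / (142e-6)^2
Step 3: dP = 7850.43 Pa
Step 4: Convert to kPa: dP = 7.85 kPa


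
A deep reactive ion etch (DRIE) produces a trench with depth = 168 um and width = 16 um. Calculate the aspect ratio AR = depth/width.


Step 1: AR = depth / width
Step 2: AR = 168 / 16
AR = 10.5


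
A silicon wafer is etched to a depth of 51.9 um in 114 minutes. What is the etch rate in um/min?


Step 1: Etch rate = depth / time
Step 2: rate = 51.9 / 114
rate = 0.455 um/min


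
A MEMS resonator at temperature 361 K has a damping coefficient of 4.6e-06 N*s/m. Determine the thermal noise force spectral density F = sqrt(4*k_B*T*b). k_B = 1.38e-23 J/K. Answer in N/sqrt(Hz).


Step 1: Compute 4 * k_B * T * b
= 4 * 1.38e-23 * 361 * 4.6e-06
= 9.1665e-26 N^2/Hz
Step 2: F_noise = sqrt(9.1665e-26)
F_noise = 3.03e-13 N/sqrt(Hz)


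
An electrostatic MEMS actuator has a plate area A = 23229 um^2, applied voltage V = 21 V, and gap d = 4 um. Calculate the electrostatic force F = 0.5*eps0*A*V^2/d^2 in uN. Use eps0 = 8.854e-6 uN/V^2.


Step 1: Identify parameters.
eps0 = 8.854e-6 uN/V^2, A = 23229 um^2, V = 21 V, d = 4 um
Step 2: Compute V^2 = 21^2 = 441
Step 3: Compute d^2 = 4^2 = 16
Step 4: F = 0.5 * 8.854e-6 * 23229 * 441 / 16
F = 2.834 uN


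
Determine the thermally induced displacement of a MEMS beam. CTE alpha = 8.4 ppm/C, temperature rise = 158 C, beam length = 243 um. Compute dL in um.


Step 1: Convert CTE: alpha = 8.4 ppm/C = 8.4e-6 /C
Step 2: dL = 8.4e-6 * 158 * 243
dL = 0.3225 um


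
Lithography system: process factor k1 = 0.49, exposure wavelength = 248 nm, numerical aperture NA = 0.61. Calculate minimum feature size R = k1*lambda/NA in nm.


Step 1: Identify values: k1 = 0.49, lambda = 248 nm, NA = 0.61
Step 2: R = k1 * lambda / NA
R = 0.49 * 248 / 0.61
R = 199.2 nm


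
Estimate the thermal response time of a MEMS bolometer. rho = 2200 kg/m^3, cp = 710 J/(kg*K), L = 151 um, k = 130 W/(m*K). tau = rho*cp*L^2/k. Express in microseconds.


Step 1: Convert L to m: L = 151e-6 m
Step 2: L^2 = (151e-6)^2 = 2.2801e-08 m^2
Step 3: tau = 2200 * 710 * 2.2801e-08 / 130 = 2.7396278e-04 s
Step 4: Convert to microseconds (multiply by 1e6).
tau = 273.963 us


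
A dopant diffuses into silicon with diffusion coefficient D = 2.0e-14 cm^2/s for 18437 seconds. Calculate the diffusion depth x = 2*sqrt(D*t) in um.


Step 1: Compute D*t = 2.0e-14 * 18437 = 3.6874e-10 cm^2
Step 2: sqrt(D*t) = 1.9203e-05 cm
Step 3: x = 2 * 1.9203e-05 cm = 3.8406e-05 cm
Step 4: Convert to um (1 cm = 1e4 um): x = 0.384 um


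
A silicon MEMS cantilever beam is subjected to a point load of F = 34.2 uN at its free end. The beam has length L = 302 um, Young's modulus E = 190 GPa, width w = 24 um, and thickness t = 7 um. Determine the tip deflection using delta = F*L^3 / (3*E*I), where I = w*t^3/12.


Step 1: Calculate the second moment of area.
I = w * t^3 / 12 = 24 * 7^3 / 12 = 686.0 um^4
Step 2: Convert E to consistent units (1 GPa = 1000 uN/um^2).
E = 190 GPa = 190000 uN/um^2
Step 3: Calculate tip deflection.
delta = F * L^3 / (3 * E * I)
delta = 34.2 * 302^3 / (3 * 190000 * 686.0)
delta = 2.4091 um


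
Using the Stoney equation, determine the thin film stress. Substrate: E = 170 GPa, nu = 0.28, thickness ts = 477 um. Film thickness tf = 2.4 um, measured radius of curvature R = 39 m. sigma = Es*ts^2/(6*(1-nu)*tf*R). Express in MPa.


Step 1: Compute numerator: Es * ts^2 = 170 * 477^2 = 38679930 (GPa*um^2)
Step 2: Compute denominator (R in um): 6*(1-nu)*tf*R = 6*0.72*2.4*39e6 = 404352000.0 (um^2)
Step 3: sigma (GPa) = 38679930 / 404352000.0 = 9.5659e-02 GPa
Step 4: Convert to MPa (x1000): sigma = 95.7 MPa


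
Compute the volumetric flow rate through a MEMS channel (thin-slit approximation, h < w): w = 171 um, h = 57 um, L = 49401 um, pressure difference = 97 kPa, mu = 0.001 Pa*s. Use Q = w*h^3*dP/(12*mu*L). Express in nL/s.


Step 1: Convert all dimensions to SI (meters).
w = 171e-6 m, h = 57e-6 m, L = 49401e-6 m, dP = 97e3 Pa
Step 2: Q = w * h^3 * dP / (12 * mu * L)
Q = 171e-6 * (57e-6)^3 * 97e3 / (12 * 0.001 * 49401e-6) = 5.1817377e-09 m^3/s
Step 3: Convert Q from m^3/s to nL/s (1 m^3 = 1e12 nL, so multiply by 1e12).
Q = 5181.738 nL/s


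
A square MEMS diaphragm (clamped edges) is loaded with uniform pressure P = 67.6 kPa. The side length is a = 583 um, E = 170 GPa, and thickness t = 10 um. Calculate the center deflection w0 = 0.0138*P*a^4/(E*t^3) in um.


Step 1: Convert pressure to compatible units (E is in GPa, so P in GPa).
P = 67.6 kPa = 67.6e-6 GPa
Step 2: Compute numerator: 0.0138 * P * a^4.
a^4 = 583^4 = 115524532321
numerator = 0.0138 * 67.6e-6 * 115524532321 = 1.07771e+05
Step 3: Compute denominator: E * t^3 = 170 * 10^3 = 170000
Step 4: w0 = numerator / denominator = 1.07771e+05 / 170000 = 0.6339 um


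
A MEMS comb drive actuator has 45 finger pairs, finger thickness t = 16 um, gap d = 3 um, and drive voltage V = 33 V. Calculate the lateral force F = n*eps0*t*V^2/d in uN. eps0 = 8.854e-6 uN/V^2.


Step 1: Parameters: n=45, eps0=8.854e-6 uN/V^2, t=16 um, V=33 V, d=3 um
Step 2: V^2 = 1089
Step 3: F = 45 * 8.854e-6 * 16 * 1089 / 3
F = 2.314 uN


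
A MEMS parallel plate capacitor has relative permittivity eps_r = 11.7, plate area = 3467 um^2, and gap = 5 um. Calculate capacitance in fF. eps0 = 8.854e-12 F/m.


Step 1: Convert area to m^2: A = 3467e-12 m^2
Step 2: Convert gap to m: d = 5e-6 m
Step 3: C = eps0 * eps_r * A / d
C = 8.854e-12 * 11.7 * 3467e-12 / 5e-6
Step 4: Convert to fF (multiply by 1e15).
C = 71.83 fF


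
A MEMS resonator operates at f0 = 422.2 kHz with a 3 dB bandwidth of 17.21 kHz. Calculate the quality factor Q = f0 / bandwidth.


Step 1: Q = f0 / bandwidth
Step 2: Q = 422.2 / 17.21
Q = 24.5


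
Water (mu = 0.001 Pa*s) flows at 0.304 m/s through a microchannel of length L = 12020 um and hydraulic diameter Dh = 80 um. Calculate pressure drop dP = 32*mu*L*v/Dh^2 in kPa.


Step 1: Convert to SI: L = 12020e-6 m, Dh = 80e-6 m
Step 2: dP = 32 * 0.001 * 12020e-6 * 0.304 / (80e-6)^2
Step 3: dP = 18270.40 Pa
Step 4: Convert to kPa: dP = 18.27 kPa


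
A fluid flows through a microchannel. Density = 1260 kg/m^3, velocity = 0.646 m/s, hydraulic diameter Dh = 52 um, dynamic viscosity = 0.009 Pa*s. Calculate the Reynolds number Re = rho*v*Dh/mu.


Step 1: Convert Dh to meters: Dh = 52e-6 m
Step 2: Re = rho * v * Dh / mu
Re = 1260 * 0.646 * 52e-6 / 0.009
Re = 4.703


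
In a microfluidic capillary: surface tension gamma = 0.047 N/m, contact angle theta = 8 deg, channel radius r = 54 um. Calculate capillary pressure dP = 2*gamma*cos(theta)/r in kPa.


Step 1: cos(8 deg) = 0.9903
Step 2: Convert r to m: r = 54e-6 m
Step 3: dP = 2 * 0.047 * 0.9903 / 54e-6 = 1723.9 Pa
Step 4: Convert Pa to kPa (divide by 1000).
dP = 1.72 kPa


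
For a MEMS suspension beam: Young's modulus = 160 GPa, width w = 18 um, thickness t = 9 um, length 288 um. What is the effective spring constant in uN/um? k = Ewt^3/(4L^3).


Step 1: Convert E to consistent units (1 GPa = 1000 uN/um^2).
E = 160 GPa = 160000 uN/um^2
Step 2: Compute t^3 = 9^3 = 729
Step 3: Compute L^3 = 288^3 = 23887872
Step 4: k = 160000 * 18 * 729 / (4 * 23887872)
k = 21.9727 uN/um


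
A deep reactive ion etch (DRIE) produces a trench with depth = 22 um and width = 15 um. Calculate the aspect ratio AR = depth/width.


Step 1: AR = depth / width
Step 2: AR = 22 / 15
AR = 1.5


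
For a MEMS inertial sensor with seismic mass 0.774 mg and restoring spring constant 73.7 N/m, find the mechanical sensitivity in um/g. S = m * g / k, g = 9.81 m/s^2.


Step 1: Convert mass: m = 0.774 mg = 7.74e-07 kg
Step 2: S = m * g / k = 7.74e-07 * 9.81 / 73.7
Step 3: S = 1.03e-07 m/g
Step 4: Convert to um/g: S = 0.103 um/g


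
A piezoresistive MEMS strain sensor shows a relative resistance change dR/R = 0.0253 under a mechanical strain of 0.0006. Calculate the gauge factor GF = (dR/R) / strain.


Step 1: Identify values.
dR/R = 0.0253, strain = 0.0006
Step 2: GF = (dR/R) / strain = 0.0253 / 0.0006
GF = 42.2


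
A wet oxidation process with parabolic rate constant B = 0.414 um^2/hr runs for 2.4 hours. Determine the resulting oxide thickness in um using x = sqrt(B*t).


Step 1: Compute B*t = 0.414 * 2.4 = 0.9936
Step 2: x = sqrt(0.9936)
x = 0.997 um


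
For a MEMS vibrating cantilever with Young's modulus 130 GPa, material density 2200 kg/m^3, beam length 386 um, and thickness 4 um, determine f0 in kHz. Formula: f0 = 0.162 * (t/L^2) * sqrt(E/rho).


Step 1: Convert units to SI.
t_SI = 4e-6 m, L_SI = 386e-6 m
Step 2: Calculate sqrt(E/rho).
sqrt(130e9 / 2200) = 7687.06 m/s
Step 3: Compute f0.
f0 = 0.162 * 4e-6 / (386e-6)^2 * 7687.06 = 33431.9 Hz = 33.43 kHz


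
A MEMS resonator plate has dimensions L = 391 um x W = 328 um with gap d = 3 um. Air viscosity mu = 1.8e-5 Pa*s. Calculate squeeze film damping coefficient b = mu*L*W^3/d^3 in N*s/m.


Step 1: Convert to SI.
L = 391e-6 m, W = 328e-6 m, d = 3e-6 m
Step 2: W^3 = (328e-6)^3 = 3.53e-11 m^3
Step 3: d^3 = (3e-6)^3 = 2.70e-17 m^3
Step 4: b = 1.8e-5 * 391e-6 * 3.53e-11 / 2.70e-17
b = 9.20e-03 N*s/m


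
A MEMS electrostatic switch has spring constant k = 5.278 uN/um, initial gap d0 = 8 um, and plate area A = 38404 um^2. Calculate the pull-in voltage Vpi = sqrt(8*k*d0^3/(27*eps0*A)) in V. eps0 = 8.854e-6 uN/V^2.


Step 1: Compute numerator: 8 * k * d0^3 = 8 * 5.278 * 8^3 = 21618.688
Step 2: Compute denominator: 27 * eps0 * A = 27 * 8.854e-6 * 38404 = 9.180783
Step 3: Vpi = sqrt(21618.688 / 9.180783)
Vpi = 48.53 V


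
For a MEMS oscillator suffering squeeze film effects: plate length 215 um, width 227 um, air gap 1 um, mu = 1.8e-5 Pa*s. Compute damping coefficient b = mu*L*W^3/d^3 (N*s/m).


Step 1: Convert to SI.
L = 215e-6 m, W = 227e-6 m, d = 1e-6 m
Step 2: W^3 = (227e-6)^3 = 1.17e-11 m^3
Step 3: d^3 = (1e-6)^3 = 1.00e-18 m^3
Step 4: b = 1.8e-5 * 215e-6 * 1.17e-11 / 1.00e-18
b = 4.53e-02 N*s/m


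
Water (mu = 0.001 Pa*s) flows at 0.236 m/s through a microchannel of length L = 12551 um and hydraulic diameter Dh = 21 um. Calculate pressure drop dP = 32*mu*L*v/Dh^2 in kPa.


Step 1: Convert to SI: L = 12551e-6 m, Dh = 21e-6 m
Step 2: dP = 32 * 0.001 * 12551e-6 * 0.236 / (21e-6)^2
Step 3: dP = 214932.32 Pa
Step 4: Convert to kPa: dP = 214.93 kPa


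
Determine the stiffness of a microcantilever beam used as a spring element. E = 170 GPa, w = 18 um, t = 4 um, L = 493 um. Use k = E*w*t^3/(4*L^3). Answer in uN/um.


Step 1: Convert E to consistent units (1 GPa = 1000 uN/um^2).
E = 170 GPa = 170000 uN/um^2
Step 2: Compute t^3 = 4^3 = 64
Step 3: Compute L^3 = 493^3 = 119823157
Step 4: k = 170000 * 18 * 64 / (4 * 119823157)
k = 0.4086 uN/um


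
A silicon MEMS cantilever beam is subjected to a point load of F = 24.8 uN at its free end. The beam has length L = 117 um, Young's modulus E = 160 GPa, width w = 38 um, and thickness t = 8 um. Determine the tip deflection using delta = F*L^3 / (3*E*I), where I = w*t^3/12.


Step 1: Calculate the second moment of area.
I = w * t^3 / 12 = 38 * 8^3 / 12 = 1621.3333 um^4
Step 2: Convert E to consistent units (1 GPa = 1000 uN/um^2).
E = 160 GPa = 160000 uN/um^2
Step 3: Calculate tip deflection.
delta = F * L^3 / (3 * E * I)
delta = 24.8 * 117^3 / (3 * 160000 * 1621.3333)
delta = 0.051 um


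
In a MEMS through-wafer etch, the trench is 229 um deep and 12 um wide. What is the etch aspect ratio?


Step 1: AR = depth / width
Step 2: AR = 229 / 12
AR = 19.1


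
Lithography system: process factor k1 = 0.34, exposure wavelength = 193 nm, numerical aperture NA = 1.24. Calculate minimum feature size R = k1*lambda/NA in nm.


Step 1: Identify values: k1 = 0.34, lambda = 193 nm, NA = 1.24
Step 2: R = k1 * lambda / NA
R = 0.34 * 193 / 1.24
R = 52.9 nm


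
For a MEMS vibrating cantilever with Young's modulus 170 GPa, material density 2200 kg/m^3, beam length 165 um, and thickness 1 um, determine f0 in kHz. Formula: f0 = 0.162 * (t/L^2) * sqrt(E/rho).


Step 1: Convert units to SI.
t_SI = 1e-6 m, L_SI = 165e-6 m
Step 2: Calculate sqrt(E/rho).
sqrt(170e9 / 2200) = 8790.49 m/s
Step 3: Compute f0.
f0 = 0.162 * 1e-6 / (165e-6)^2 * 8790.49 = 52307.0 Hz = 52.31 kHz


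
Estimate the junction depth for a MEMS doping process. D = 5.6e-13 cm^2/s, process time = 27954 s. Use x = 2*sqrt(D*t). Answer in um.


Step 1: Compute D*t = 5.6e-13 * 27954 = 1.565424e-08 cm^2
Step 2: sqrt(D*t) = 1.25117e-04 cm
Step 3: x = 2 * 1.25117e-04 cm = 2.50234e-04 cm
Step 4: Convert to um (1 cm = 1e4 um): x = 2.502 um


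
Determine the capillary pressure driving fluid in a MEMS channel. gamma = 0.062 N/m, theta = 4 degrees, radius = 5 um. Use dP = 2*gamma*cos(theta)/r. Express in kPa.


Step 1: cos(4 deg) = 0.9976
Step 2: Convert r to m: r = 5e-6 m
Step 3: dP = 2 * 0.062 * 0.9976 / 5e-6 = 24740.5 Pa
Step 4: Convert Pa to kPa (divide by 1000).
dP = 24.74 kPa


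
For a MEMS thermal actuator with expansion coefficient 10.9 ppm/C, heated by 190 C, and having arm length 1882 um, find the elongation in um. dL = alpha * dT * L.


Step 1: Convert CTE: alpha = 10.9 ppm/C = 10.9e-6 /C
Step 2: dL = 10.9e-6 * 190 * 1882
dL = 3.8976 um


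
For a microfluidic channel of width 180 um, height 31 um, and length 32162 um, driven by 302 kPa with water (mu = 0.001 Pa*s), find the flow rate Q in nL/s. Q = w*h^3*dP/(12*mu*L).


Step 1: Convert all dimensions to SI (meters).
w = 180e-6 m, h = 31e-6 m, L = 32162e-6 m, dP = 302e3 Pa
Step 2: Q = w * h^3 * dP / (12 * mu * L)
Q = 180e-6 * (31e-6)^3 * 302e3 / (12 * 0.001 * 32162e-6) = 4.19604595e-09 m^3/s
Step 3: Convert Q from m^3/s to nL/s (1 m^3 = 1e12 nL, so multiply by 1e12).
Q = 4196.046 nL/s


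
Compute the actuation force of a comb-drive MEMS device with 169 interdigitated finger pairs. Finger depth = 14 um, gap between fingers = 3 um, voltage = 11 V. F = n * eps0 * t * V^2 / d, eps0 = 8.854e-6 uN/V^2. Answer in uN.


Step 1: Parameters: n=169, eps0=8.854e-6 uN/V^2, t=14 um, V=11 V, d=3 um
Step 2: V^2 = 121
Step 3: F = 169 * 8.854e-6 * 14 * 121 / 3
F = 0.845 uN


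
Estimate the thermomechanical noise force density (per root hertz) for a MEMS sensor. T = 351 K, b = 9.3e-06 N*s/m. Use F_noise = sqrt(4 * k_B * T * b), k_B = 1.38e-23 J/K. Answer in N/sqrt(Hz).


Step 1: Compute 4 * k_B * T * b
= 4 * 1.38e-23 * 351 * 9.3e-06
= 1.8019e-25 N^2/Hz
Step 2: F_noise = sqrt(1.8019e-25)
F_noise = 4.24e-13 N/sqrt(Hz)


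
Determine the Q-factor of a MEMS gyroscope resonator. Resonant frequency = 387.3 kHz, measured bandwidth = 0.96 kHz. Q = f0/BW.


Step 1: Q = f0 / bandwidth
Step 2: Q = 387.3 / 0.96
Q = 403.4


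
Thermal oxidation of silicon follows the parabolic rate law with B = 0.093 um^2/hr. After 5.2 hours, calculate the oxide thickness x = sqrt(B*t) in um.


Step 1: Compute B*t = 0.093 * 5.2 = 0.4836
Step 2: x = sqrt(0.4836)
x = 0.695 um


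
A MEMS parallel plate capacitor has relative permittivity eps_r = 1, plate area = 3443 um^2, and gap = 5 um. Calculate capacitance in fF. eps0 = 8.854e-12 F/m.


Step 1: Convert area to m^2: A = 3443e-12 m^2
Step 2: Convert gap to m: d = 5e-6 m
Step 3: C = eps0 * eps_r * A / d
C = 8.854e-12 * 1 * 3443e-12 / 5e-6
Step 4: Convert to fF (multiply by 1e15).
C = 6.1 fF


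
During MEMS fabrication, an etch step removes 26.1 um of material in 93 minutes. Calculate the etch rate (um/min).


Step 1: Etch rate = depth / time
Step 2: rate = 26.1 / 93
rate = 0.281 um/min


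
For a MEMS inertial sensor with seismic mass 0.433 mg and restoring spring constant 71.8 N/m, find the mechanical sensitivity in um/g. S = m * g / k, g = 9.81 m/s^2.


Step 1: Convert mass: m = 0.433 mg = 4.33e-07 kg
Step 2: S = m * g / k = 4.33e-07 * 9.81 / 71.8
Step 3: S = 5.92e-08 m/g
Step 4: Convert to um/g: S = 0.059 um/g


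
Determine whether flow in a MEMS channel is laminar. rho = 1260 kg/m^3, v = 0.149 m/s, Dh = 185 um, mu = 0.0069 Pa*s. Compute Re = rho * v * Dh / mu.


Step 1: Convert Dh to meters: Dh = 185e-6 m
Step 2: Re = rho * v * Dh / mu
Re = 1260 * 0.149 * 185e-6 / 0.0069
Re = 5.034
Since Re = 5.034 is below ~2300, the flow is laminar.


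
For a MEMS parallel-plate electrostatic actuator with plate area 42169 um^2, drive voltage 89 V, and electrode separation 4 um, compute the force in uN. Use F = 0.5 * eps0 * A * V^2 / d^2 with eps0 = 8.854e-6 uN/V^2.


Step 1: Identify parameters.
eps0 = 8.854e-6 uN/V^2, A = 42169 um^2, V = 89 V, d = 4 um
Step 2: Compute V^2 = 89^2 = 7921
Step 3: Compute d^2 = 4^2 = 16
Step 4: F = 0.5 * 8.854e-6 * 42169 * 7921 / 16
F = 92.419 uN


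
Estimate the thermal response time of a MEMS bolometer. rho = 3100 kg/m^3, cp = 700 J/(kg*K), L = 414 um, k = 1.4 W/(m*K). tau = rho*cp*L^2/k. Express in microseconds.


Step 1: Convert L to m: L = 414e-6 m
Step 2: L^2 = (414e-6)^2 = 1.71396e-07 m^2
Step 3: tau = 3100 * 700 * 1.71396e-07 / 1.4 = 2.656638e-01 s
Step 4: Convert to microseconds (multiply by 1e6).
tau = 265663.8 us


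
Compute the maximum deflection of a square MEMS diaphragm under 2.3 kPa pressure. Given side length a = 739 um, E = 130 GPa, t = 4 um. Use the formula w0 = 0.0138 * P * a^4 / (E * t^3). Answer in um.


Step 1: Convert pressure to compatible units (E is in GPa, so P in GPa).
P = 2.3 kPa = 2.3e-6 GPa
Step 2: Compute numerator: 0.0138 * P * a^4.
a^4 = 739^4 = 298248146641
numerator = 0.0138 * 2.3e-6 * 298248146641 = 9.466396e+03
Step 3: Compute denominator: E * t^3 = 130 * 4^3 = 8320
Step 4: w0 = numerator / denominator = 9.466396e+03 / 8320 = 1.1378 um


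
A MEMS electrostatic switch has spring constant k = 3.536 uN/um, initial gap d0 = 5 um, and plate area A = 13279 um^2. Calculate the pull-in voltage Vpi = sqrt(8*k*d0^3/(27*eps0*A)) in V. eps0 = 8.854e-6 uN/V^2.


Step 1: Compute numerator: 8 * k * d0^3 = 8 * 3.536 * 5^3 = 3536.0
Step 2: Compute denominator: 27 * eps0 * A = 27 * 8.854e-6 * 13279 = 3.174451
Step 3: Vpi = sqrt(3536.0 / 3.174451)
Vpi = 33.38 V


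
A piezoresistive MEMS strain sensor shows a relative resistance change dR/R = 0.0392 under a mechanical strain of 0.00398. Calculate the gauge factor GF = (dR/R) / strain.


Step 1: Identify values.
dR/R = 0.0392, strain = 0.00398
Step 2: GF = (dR/R) / strain = 0.0392 / 0.00398
GF = 9.8


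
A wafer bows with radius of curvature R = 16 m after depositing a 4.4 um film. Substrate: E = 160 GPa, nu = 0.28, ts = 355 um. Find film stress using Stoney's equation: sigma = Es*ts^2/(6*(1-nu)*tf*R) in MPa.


Step 1: Compute numerator: Es * ts^2 = 160 * 355^2 = 20164000 (GPa*um^2)
Step 2: Compute denominator (R in um): 6*(1-nu)*tf*R = 6*0.72*4.4*16e6 = 304128000.0 (um^2)
Step 3: sigma (GPa) = 20164000 / 304128000.0 = 6.6301e-02 GPa
Step 4: Convert to MPa (x1000): sigma = 66.3 MPa


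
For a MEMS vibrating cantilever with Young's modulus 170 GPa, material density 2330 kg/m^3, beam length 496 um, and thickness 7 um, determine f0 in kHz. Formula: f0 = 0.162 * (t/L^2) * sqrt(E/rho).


Step 1: Convert units to SI.
t_SI = 7e-6 m, L_SI = 496e-6 m
Step 2: Calculate sqrt(E/rho).
sqrt(170e9 / 2330) = 8541.74 m/s
Step 3: Compute f0.
f0 = 0.162 * 7e-6 / (496e-6)^2 * 8541.74 = 39372.8 Hz = 39.37 kHz


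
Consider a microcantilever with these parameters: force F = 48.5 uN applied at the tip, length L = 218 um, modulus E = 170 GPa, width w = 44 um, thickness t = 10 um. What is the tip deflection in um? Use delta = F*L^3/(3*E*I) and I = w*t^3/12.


Step 1: Calculate the second moment of area.
I = w * t^3 / 12 = 44 * 10^3 / 12 = 3666.6667 um^4
Step 2: Convert E to consistent units (1 GPa = 1000 uN/um^2).
E = 170 GPa = 170000 uN/um^2
Step 3: Calculate tip deflection.
delta = F * L^3 / (3 * E * I)
delta = 48.5 * 218^3 / (3 * 170000 * 3666.6667)
delta = 0.2687 um
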